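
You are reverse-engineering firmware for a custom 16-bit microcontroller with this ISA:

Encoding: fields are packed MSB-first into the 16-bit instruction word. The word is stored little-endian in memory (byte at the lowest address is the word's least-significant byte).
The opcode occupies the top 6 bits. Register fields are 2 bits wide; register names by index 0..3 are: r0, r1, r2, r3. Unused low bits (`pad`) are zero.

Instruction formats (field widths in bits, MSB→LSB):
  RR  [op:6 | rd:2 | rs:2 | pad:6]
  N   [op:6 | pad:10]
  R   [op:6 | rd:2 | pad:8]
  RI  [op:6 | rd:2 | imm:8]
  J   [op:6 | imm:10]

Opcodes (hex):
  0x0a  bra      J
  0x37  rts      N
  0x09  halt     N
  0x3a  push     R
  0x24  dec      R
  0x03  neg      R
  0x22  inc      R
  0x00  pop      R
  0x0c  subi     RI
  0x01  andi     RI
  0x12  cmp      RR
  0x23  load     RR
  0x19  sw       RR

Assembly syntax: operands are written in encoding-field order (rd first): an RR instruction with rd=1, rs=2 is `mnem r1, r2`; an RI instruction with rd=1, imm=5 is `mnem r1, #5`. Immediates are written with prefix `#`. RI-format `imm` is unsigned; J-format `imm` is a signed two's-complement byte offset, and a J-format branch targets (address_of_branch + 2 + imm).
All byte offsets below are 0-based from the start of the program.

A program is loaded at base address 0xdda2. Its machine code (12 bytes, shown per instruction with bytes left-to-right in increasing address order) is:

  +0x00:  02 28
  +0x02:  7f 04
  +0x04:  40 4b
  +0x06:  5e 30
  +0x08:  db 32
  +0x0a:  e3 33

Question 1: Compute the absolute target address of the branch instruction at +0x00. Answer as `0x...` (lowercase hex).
0xdda6

off 0x00: read 02 28 as little → 0x2802
  top 6b → 0xa → bra [J]
  imm: (w>>0)&0x3ff=0x2 → #2
  target = base 0xdda2 + off 0x00 + 2 + imm 2 = 0xdda6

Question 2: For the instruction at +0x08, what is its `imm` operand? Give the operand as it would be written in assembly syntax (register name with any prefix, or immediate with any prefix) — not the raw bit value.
#219

off 0x08: read db 32 as little → 0x32db
  op=0x32db>>10=0xc ⇒ subi (RI)
  rd@[9:8]=0x2 ⇒ r2
  imm@[7:0]=0xdb ⇒ #219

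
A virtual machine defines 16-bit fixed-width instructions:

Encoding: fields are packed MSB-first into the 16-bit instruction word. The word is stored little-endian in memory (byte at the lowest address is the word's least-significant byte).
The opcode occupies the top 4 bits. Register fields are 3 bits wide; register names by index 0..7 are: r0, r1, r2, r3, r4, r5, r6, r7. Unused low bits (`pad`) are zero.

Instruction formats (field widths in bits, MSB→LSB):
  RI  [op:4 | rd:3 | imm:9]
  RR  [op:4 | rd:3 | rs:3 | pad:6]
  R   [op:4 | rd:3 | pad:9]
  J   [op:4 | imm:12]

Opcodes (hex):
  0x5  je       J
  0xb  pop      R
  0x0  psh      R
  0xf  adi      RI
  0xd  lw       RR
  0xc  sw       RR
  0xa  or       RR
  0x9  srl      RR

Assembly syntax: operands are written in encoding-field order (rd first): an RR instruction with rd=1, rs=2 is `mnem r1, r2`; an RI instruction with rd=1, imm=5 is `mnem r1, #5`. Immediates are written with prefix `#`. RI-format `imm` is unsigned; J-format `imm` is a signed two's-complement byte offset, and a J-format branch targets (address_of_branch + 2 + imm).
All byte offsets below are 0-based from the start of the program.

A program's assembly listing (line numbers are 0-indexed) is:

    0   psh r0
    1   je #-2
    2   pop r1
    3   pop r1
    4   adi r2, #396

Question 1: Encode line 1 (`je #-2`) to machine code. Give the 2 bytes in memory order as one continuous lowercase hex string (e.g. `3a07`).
1. je fields op=0x5:4|imm=-2:12 → word 5ffeh → fe 5f

fe5f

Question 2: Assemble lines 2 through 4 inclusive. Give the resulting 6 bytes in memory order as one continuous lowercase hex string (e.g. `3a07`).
00b200b28cf5

L2: pop op=0xb:4|rd=1:3|pad=0:9 ⇒ 0xb200 ⇒ little 00 b2
L3: pop op=0xb:4|rd=1:3|pad=0:9 ⇒ 0xb200 ⇒ little 00 b2
L4: adi op=0xf:4|rd=2:3|imm=396:9 ⇒ 0xf58c ⇒ little 8c f5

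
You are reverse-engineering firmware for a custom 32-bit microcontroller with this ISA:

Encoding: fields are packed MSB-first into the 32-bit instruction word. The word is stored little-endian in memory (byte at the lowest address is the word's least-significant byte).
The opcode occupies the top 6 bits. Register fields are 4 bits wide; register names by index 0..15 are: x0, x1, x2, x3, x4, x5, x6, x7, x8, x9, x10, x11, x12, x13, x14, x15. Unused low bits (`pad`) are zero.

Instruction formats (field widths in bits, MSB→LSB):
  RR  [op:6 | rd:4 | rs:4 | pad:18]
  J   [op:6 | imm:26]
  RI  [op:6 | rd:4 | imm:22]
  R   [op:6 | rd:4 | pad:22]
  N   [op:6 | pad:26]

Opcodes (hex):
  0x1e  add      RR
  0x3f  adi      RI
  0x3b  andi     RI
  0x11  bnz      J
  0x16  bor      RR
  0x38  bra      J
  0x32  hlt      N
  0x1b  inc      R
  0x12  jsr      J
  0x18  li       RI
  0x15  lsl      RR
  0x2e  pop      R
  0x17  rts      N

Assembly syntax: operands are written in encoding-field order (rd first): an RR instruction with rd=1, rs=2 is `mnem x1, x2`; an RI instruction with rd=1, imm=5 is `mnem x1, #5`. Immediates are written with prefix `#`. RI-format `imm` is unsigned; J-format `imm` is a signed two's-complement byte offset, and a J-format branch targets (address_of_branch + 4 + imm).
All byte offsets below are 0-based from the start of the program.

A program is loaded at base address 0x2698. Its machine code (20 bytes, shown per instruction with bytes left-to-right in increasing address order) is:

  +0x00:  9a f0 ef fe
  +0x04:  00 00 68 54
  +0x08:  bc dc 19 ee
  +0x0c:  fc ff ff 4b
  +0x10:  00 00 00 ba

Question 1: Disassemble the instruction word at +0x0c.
off 0x0c: read fc ff ff 4b as little → 0x4bfffffc
  top 6b → 0x12 → jsr [J]
  imm: (w>>0)&0x3ffffff=0x3fffffc (s26→-4) → #-4

jsr #-4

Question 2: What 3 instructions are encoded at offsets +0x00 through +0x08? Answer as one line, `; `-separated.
adi x11, #3141786; lsl x1, x10; andi x8, #1694908

@+00  little-endian(9a f0 ef fe) = 0xfeeff09a
  opcode bits[31:26]=0x3f: adi/RI
  rd@[25:22]=0xb ⇒ x11
  imm@[21:0]=0x2ff09a ⇒ #3141786
@+04  little-endian(00 00 68 54) = 0x54680000
  opcode bits[31:26]=0x15: lsl/RR
  rd@[25:22]=0x1 ⇒ x1
  rs@[21:18]=0xa ⇒ x10
@+08  little-endian(bc dc 19 ee) = 0xee19dcbc
  opcode bits[31:26]=0x3b: andi/RI
  rd@[25:22]=0x8 ⇒ x8
  imm@[21:0]=0x19dcbc ⇒ #1694908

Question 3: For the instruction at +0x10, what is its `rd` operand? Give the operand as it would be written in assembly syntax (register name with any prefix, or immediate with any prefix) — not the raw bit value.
[10] 00 00 00 ba → 0xba000000
  opcode bits[31:26]=0x2e: pop/R
  [25:22] rd=8 = x8

x8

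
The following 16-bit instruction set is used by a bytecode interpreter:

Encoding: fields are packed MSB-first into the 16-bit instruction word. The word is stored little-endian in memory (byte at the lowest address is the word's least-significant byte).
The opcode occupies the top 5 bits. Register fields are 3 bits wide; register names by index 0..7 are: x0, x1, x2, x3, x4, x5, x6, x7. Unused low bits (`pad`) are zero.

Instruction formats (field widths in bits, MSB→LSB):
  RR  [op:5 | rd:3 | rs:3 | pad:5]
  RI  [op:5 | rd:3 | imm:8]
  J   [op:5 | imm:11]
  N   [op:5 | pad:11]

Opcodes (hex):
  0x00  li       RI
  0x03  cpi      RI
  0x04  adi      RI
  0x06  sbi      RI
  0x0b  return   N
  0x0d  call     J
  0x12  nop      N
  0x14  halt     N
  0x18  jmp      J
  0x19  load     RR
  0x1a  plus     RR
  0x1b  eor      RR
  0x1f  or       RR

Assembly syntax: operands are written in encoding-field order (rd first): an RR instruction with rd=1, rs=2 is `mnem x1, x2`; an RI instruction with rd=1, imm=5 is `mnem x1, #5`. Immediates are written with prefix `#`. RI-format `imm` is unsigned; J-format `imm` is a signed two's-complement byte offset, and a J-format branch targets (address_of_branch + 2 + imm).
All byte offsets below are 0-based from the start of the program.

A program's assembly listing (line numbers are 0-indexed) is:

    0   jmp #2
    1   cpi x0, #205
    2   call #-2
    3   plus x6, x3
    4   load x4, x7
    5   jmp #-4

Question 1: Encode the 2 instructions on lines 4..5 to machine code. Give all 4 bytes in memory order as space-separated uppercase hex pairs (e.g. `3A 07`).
E0 CC FC C7

L4: load op=0x19:5|rd=4:3|rs=7:3|pad=0:5 ⇒ 0xcce0 ⇒ little e0 cc
L5: jmp op=0x18:5|imm=-4:11 ⇒ 0xc7fc ⇒ little fc c7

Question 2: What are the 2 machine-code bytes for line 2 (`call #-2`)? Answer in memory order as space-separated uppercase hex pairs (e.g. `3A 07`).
L2: call op=0xd:5|imm=-2:11 ⇒ 0x6ffe ⇒ little fe 6f

FE 6F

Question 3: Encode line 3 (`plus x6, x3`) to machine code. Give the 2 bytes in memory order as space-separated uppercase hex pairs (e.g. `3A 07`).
60 D6

L3: plus op=0x1a:5|rd=6:3|rs=3:3|pad=0:5 ⇒ 0xd660 ⇒ little 60 d6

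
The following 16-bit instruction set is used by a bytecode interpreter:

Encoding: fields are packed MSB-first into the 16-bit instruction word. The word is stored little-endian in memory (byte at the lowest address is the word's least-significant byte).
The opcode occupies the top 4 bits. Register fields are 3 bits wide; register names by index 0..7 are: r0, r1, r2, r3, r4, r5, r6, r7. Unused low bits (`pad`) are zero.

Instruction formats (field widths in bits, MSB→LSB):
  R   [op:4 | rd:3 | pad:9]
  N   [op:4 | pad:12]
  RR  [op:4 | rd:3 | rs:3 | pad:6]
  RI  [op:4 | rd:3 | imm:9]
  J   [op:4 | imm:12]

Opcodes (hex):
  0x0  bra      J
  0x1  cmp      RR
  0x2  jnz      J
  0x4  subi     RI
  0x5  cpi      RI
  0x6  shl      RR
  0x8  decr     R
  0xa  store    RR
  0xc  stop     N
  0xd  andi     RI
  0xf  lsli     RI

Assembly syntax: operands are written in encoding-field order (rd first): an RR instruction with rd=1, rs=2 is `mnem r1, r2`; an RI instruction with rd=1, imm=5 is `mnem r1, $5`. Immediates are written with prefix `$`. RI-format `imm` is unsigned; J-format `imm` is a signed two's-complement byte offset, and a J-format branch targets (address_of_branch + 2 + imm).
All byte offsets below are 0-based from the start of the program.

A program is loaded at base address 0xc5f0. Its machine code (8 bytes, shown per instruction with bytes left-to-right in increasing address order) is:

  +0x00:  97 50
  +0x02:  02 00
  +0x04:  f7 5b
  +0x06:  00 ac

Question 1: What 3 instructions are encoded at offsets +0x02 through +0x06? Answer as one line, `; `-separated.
bra $2; cpi r5, $503; store r6, r0

off 0x02: read 02 00 as little → 0x0002
  opcode bits[15:12]=0x0: bra/J
  imm@[11:0]=0x2 ⇒ $2
off 0x04: read f7 5b as little → 0x5bf7
  opcode bits[15:12]=0x5: cpi/RI
  rd@[11:9]=0x5 ⇒ r5
  imm@[8:0]=0x1f7 ⇒ $503
off 0x06: read 00 ac as little → 0xac00
  opcode bits[15:12]=0xa: store/RR
  rd@[11:9]=0x6 ⇒ r6
  rs@[8:6]=0x0 ⇒ r0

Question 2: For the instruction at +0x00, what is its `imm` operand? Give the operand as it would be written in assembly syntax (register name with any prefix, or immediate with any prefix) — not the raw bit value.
off 0x00: read 97 50 as little → 0x5097
  top 4b → 0x5 → cpi [RI]
  rd@[11:9]=0x0 ⇒ r0
  imm@[8:0]=0x97 ⇒ $151

$151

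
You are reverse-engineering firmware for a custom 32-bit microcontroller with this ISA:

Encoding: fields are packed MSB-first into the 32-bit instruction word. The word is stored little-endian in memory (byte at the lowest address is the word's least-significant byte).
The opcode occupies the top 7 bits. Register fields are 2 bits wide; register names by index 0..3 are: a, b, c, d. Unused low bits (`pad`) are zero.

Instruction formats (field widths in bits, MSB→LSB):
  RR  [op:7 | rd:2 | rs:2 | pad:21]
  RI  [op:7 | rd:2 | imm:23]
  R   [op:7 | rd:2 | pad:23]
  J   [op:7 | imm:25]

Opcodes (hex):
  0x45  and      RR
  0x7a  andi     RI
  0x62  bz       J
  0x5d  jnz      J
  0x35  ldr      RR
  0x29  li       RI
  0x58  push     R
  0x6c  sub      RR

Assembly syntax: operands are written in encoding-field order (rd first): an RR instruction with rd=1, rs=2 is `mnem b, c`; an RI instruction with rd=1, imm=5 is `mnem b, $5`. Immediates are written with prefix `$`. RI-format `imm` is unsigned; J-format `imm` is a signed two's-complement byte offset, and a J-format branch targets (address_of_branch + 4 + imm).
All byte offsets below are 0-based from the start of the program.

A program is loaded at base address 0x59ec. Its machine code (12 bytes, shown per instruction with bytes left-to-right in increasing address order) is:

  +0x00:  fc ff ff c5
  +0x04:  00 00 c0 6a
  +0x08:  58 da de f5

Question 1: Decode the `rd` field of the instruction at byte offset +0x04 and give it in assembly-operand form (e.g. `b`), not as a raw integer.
b

off 0x04: read 00 00 c0 6a as little → 0x6ac00000
  op=0x6ac00000>>25=0x35 ⇒ ldr (RR)
  rd: (w>>23)&0x3=0x1 → b
  rs: (w>>21)&0x3=0x2 → c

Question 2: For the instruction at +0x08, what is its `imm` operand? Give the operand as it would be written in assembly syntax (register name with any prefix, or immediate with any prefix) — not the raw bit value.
$6216280

@+08  little-endian(58 da de f5) = 0xf5deda58
  op=0xf5deda58>>25=0x7a ⇒ andi (RI)
  [24:23] rd=3 = d
  [22:0] imm=6216280 = $6216280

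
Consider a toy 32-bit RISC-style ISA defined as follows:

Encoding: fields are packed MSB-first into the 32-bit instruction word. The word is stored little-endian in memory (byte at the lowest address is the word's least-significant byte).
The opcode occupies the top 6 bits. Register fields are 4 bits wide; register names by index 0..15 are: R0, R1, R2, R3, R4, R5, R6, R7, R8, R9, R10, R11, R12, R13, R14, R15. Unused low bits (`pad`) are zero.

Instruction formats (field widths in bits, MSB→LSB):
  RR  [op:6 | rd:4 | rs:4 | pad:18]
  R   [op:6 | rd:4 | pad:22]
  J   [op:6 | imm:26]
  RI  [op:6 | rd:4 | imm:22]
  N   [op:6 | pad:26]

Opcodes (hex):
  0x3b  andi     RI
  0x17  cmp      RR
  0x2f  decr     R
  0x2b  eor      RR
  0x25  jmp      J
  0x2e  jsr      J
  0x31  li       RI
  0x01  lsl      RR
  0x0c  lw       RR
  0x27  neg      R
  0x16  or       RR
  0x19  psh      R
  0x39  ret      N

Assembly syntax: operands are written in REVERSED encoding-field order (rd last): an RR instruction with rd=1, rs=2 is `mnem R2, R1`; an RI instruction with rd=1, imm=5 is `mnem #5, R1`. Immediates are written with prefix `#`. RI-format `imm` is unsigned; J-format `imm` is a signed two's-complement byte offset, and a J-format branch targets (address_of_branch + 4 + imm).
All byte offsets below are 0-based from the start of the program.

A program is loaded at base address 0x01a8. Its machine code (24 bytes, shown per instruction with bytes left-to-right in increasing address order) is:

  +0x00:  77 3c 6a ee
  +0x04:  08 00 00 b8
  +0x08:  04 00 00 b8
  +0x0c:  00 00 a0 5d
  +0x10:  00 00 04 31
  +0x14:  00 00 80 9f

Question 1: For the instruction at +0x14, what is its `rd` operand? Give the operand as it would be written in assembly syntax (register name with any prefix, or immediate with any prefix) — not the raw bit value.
R14

off 0x14: read 00 00 80 9f as little → 0x9f800000
  opcode bits[31:26]=0x27: neg/R
  rd@[25:22]=0xe ⇒ R14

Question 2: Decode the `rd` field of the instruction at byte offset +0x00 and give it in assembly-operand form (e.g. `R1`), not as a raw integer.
+0x00: 77 3c 6a ee ⇒ word 0xee6a3c77 (little)
  top 6b → 0x3b → andi [RI]
  rd@[25:22]=0x9 ⇒ R9
  imm@[21:0]=0x2a3c77 ⇒ #2767991

R9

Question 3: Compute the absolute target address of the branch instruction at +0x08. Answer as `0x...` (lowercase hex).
[08] 04 00 00 b8 → 0xb8000004
  top 6b → 0x2e → jsr [J]
  [25:0] imm=4 = #4
  target = base 0x01a8 + off 0x08 + 4 + imm 4 = 0x01b8

0x01b8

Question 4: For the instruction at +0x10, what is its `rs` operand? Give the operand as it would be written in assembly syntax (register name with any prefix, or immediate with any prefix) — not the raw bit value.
[10] 00 00 04 31 → 0x31040000
  opcode bits[31:26]=0xc: lw/RR
  rd: (w>>22)&0xf=0x4 → R4
  rs: (w>>18)&0xf=0x1 → R1

R1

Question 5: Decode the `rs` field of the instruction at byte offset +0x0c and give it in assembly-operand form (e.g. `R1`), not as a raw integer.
@+0c  little-endian(00 00 a0 5d) = 0x5da00000
  top 6b → 0x17 → cmp [RR]
  rd: (w>>22)&0xf=0x6 → R6
  rs: (w>>18)&0xf=0x8 → R8

R8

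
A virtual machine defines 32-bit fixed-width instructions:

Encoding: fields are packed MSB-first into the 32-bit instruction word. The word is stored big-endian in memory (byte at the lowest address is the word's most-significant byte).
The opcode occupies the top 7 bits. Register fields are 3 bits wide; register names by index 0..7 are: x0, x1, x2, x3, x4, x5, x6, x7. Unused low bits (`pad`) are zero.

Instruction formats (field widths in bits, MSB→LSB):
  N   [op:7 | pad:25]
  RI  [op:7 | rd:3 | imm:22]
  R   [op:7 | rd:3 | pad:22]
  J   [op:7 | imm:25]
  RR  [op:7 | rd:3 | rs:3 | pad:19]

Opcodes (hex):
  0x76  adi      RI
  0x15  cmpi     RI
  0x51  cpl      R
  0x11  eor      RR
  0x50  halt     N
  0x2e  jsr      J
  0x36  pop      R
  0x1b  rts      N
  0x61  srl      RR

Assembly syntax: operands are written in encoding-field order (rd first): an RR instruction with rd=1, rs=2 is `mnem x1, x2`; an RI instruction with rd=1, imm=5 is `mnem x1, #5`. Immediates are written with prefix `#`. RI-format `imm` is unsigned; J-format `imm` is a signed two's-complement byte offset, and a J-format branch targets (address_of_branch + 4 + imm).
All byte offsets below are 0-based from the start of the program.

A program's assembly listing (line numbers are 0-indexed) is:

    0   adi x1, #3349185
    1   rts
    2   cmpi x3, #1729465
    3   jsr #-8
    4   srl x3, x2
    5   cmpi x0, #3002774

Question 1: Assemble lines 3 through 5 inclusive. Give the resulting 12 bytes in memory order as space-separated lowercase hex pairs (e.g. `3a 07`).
5d ff ff f8 c2 d0 00 00 2a 2d d1 96

3. jsr fields op=0x2e:7|imm=-8:25 → word 5dfffff8h → 5d ff ff f8
4. srl fields op=0x61:7|rd=3:3|rs=2:3|pad=0:19 → word c2d00000h → c2 d0 00 00
5. cmpi fields op=0x15:7|rd=0:3|imm=3002774:22 → word 2a2dd196h → 2a 2d d1 96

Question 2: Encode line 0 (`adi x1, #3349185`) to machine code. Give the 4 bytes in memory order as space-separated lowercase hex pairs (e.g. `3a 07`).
ec 73 1a c1

line 0 (adi): pack op=0x76:7|rd=1:3|imm=3349185:22 = 0xec731ac1; big→ ec 73 1a c1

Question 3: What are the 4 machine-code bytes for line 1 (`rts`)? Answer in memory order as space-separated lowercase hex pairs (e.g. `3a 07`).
36 00 00 00

line 1 (rts): pack op=0x1b:7|pad=0:25 = 0x36000000; big→ 36 00 00 00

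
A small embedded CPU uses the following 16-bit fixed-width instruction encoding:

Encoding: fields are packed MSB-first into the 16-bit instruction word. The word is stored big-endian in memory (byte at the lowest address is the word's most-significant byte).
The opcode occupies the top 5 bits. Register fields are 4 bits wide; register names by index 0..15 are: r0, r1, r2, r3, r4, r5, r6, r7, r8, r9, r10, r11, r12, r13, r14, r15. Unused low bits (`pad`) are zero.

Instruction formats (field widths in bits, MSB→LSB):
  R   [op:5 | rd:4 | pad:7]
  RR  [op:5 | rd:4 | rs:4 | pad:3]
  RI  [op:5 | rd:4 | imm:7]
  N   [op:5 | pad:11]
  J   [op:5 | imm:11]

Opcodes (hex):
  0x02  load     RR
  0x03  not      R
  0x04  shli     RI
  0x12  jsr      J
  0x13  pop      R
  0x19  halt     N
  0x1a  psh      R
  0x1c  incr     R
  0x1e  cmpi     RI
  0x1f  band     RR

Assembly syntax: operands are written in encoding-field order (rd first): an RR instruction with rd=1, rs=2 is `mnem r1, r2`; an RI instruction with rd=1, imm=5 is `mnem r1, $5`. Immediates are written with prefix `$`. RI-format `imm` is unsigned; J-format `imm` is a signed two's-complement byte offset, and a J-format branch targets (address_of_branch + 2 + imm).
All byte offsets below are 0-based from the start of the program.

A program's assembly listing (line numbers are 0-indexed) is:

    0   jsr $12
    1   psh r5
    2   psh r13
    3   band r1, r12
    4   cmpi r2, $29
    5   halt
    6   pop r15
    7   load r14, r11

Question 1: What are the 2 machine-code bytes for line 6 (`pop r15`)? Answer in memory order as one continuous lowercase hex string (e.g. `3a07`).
L6: pop op=0x13:5|rd=15:4|pad=0:7 ⇒ 0x9f80 ⇒ big 9f 80

9f80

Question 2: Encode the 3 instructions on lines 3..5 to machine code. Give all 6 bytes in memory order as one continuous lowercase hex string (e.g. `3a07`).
3. band fields op=0x1f:5|rd=1:4|rs=12:4|pad=0:3 → word f8e0h → f8 e0
4. cmpi fields op=0x1e:5|rd=2:4|imm=29:7 → word f11dh → f1 1d
5. halt fields op=0x19:5|pad=0:11 → word c800h → c8 00

f8e0f11dc800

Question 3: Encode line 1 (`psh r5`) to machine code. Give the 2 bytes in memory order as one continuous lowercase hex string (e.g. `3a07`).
d280

1. psh fields op=0x1a:5|rd=5:4|pad=0:7 → word d280h → d2 80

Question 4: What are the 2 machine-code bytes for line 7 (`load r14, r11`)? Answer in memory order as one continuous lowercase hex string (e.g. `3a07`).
1758

7. load fields op=0x2:5|rd=14:4|rs=11:4|pad=0:3 → word 1758h → 17 58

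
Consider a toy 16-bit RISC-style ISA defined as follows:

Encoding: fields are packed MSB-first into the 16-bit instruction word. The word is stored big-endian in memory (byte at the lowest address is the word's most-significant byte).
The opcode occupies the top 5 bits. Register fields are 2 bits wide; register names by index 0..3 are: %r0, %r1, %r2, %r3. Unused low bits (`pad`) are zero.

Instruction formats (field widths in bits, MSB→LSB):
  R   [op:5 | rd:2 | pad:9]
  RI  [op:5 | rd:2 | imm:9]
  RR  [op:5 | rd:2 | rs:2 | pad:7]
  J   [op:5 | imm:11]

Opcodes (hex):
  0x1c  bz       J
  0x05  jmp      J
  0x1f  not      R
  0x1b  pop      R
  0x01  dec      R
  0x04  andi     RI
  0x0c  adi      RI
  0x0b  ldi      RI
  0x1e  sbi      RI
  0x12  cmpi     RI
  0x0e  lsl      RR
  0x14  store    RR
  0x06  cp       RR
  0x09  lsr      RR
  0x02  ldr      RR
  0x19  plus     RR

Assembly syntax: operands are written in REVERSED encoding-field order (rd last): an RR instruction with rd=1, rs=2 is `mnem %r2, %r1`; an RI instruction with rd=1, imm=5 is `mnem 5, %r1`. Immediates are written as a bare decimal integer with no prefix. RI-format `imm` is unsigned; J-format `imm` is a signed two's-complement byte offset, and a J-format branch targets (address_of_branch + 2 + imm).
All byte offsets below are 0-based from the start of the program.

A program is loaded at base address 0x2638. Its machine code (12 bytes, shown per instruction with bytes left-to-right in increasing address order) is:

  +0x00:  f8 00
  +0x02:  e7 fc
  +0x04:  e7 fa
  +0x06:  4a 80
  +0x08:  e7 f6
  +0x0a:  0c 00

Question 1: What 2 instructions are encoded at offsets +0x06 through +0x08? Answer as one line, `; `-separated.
[06] 4a 80 → 0x4a80
  op=0x4a80>>11=0x9 ⇒ lsr (RR)
  rd: (w>>9)&0x3=0x1 → %r1
  rs: (w>>7)&0x3=0x1 → %r1
[08] e7 f6 → 0xe7f6
  op=0xe7f6>>11=0x1c ⇒ bz (J)
  imm: (w>>0)&0x7ff=0x7f6 (s11→-10) → -10

lsr %r1, %r1; bz -10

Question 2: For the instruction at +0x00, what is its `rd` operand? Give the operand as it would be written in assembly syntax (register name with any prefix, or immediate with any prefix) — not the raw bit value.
%r0

off 0x00: read f8 00 as big → 0xf800
  opcode bits[15:11]=0x1f: not/R
  [10:9] rd=0 = %r0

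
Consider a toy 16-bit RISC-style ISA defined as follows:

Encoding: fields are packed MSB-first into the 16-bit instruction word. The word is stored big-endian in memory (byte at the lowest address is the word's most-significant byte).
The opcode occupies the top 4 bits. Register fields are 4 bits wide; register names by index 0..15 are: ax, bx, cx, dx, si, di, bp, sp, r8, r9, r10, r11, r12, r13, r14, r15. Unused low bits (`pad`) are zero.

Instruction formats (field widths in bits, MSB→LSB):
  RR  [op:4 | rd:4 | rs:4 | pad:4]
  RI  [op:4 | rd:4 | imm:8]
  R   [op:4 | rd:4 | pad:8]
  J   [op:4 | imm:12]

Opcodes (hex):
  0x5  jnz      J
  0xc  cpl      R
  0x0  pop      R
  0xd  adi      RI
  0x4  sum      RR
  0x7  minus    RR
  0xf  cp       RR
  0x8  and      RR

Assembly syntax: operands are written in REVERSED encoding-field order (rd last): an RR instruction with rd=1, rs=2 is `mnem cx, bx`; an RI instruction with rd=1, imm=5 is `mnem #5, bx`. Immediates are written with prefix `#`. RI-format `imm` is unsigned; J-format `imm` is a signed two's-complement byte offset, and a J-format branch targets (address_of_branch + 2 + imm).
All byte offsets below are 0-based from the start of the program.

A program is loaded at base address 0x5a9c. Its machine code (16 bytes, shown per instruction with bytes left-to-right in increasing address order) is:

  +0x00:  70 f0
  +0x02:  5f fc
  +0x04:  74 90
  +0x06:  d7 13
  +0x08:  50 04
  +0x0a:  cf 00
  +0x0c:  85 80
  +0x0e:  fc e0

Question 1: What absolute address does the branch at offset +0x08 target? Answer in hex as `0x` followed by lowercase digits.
+0x08: 50 04 ⇒ word 0x5004 (big)
  op=0x5004>>12=0x5 ⇒ jnz (J)
  imm: (w>>0)&0xfff=0x4 → #4
  target = base 0x5a9c + off 0x08 + 2 + imm 4 = 0x5aaa

0x5aaa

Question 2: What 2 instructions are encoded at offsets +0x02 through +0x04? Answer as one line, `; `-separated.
jnz #-4; minus r9, si

@+02  big-endian(5f fc) = 0x5ffc
  top 4b → 0x5 → jnz [J]
  imm@[11:0]=0xffc (s12→-4) ⇒ #-4
@+04  big-endian(74 90) = 0x7490
  top 4b → 0x7 → minus [RR]
  rd@[11:8]=0x4 ⇒ si
  rs@[7:4]=0x9 ⇒ r9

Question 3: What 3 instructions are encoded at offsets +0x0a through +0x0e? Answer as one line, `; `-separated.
cpl r15; and r8, di; cp r14, r12

@+0a  big-endian(cf 00) = 0xcf00
  opcode bits[15:12]=0xc: cpl/R
  rd: (w>>8)&0xf=0xf → r15
@+0c  big-endian(85 80) = 0x8580
  opcode bits[15:12]=0x8: and/RR
  rd: (w>>8)&0xf=0x5 → di
  rs: (w>>4)&0xf=0x8 → r8
@+0e  big-endian(fc e0) = 0xfce0
  opcode bits[15:12]=0xf: cp/RR
  rd: (w>>8)&0xf=0xc → r12
  rs: (w>>4)&0xf=0xe → r14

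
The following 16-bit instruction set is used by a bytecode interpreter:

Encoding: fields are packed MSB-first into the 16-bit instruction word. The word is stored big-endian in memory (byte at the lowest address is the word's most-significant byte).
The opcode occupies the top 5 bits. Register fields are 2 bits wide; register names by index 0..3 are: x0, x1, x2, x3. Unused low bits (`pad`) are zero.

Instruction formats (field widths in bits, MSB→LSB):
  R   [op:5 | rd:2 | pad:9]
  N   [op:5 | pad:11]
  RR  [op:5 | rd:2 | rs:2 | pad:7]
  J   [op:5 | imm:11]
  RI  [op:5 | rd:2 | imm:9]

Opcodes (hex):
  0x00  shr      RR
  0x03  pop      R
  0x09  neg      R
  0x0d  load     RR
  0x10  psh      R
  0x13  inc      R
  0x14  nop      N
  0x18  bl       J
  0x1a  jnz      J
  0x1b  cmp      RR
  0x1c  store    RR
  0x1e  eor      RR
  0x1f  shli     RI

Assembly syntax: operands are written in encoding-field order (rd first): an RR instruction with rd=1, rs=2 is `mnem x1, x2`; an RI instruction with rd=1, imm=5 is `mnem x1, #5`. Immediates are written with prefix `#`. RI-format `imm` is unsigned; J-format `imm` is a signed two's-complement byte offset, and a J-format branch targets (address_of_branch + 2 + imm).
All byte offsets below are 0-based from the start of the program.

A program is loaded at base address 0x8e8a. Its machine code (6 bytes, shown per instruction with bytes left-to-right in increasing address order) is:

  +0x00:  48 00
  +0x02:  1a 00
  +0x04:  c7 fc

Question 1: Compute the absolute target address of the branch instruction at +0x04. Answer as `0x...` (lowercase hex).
0x8e8c

[04] c7 fc → 0xc7fc
  opcode bits[15:11]=0x18: bl/J
  imm: (w>>0)&0x7ff=0x7fc (s11→-4) → #-4
  target = base 0x8e8a + off 0x04 + 2 + imm -4 = 0x8e8c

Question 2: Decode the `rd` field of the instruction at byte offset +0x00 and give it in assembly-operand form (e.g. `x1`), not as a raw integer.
off 0x00: read 48 00 as big → 0x4800
  opcode bits[15:11]=0x9: neg/R
  [10:9] rd=0 = x0

x0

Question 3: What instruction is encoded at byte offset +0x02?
@+02  big-endian(1a 00) = 0x1a00
  top 5b → 0x3 → pop [R]
  rd: (w>>9)&0x3=0x1 → x1

pop x1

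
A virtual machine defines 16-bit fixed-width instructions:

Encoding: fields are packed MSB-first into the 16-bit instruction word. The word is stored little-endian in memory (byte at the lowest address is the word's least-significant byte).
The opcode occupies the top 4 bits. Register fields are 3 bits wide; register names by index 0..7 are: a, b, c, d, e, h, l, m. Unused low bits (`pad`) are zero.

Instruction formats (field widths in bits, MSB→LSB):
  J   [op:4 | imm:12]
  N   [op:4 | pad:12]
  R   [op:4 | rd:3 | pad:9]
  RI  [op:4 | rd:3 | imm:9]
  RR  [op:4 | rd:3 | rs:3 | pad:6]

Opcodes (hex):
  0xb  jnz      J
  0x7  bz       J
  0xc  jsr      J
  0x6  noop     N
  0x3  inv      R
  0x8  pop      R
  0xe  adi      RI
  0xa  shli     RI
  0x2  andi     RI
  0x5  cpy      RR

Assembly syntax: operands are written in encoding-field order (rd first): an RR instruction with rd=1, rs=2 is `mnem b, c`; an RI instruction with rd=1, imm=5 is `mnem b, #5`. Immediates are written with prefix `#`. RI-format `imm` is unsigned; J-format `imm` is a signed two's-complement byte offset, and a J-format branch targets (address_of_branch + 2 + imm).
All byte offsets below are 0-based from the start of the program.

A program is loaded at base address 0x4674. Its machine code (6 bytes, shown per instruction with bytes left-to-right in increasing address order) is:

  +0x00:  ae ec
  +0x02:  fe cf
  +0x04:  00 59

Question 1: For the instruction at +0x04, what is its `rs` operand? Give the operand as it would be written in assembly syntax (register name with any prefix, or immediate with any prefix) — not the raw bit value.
e

off 0x04: read 00 59 as little → 0x5900
  op=0x5900>>12=0x5 ⇒ cpy (RR)
  rd@[11:9]=0x4 ⇒ e
  rs@[8:6]=0x4 ⇒ e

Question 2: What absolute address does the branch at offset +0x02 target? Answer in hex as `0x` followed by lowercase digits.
0x4676

+0x02: fe cf ⇒ word 0xcffe (little)
  op=0xcffe>>12=0xc ⇒ jsr (J)
  [11:0] imm=4094 (s12→-2) = #-2
  target = base 0x4674 + off 0x02 + 2 + imm -2 = 0x4676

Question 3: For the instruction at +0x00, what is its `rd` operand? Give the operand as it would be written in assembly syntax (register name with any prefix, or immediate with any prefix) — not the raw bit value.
@+00  little-endian(ae ec) = 0xecae
  top 4b → 0xe → adi [RI]
  rd: (w>>9)&0x7=0x6 → l
  imm: (w>>0)&0x1ff=0xae → #174

l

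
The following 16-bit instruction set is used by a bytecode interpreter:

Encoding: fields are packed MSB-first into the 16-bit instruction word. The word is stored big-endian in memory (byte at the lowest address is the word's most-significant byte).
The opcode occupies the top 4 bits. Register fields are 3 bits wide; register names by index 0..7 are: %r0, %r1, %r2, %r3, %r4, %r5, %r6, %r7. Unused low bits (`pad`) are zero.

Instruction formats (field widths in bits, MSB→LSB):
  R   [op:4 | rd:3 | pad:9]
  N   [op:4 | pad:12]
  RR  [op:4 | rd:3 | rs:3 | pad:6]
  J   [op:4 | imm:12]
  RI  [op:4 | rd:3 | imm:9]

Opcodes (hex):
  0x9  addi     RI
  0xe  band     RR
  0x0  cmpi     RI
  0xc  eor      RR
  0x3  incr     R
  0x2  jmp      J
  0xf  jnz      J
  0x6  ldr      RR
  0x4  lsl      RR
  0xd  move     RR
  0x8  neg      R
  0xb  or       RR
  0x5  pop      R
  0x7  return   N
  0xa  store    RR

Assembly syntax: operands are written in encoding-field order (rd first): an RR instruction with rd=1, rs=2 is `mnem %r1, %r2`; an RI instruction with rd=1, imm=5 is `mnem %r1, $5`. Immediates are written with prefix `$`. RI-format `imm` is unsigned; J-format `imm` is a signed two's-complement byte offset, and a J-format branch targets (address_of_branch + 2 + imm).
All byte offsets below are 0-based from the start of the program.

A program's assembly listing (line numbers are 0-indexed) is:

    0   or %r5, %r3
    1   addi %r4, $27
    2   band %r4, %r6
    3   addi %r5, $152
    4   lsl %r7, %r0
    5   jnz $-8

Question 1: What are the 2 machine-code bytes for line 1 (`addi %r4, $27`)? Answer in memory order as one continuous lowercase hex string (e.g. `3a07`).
981b

line 1 (addi): pack op=0x9:4|rd=4:3|imm=27:9 = 0x981b; big→ 98 1b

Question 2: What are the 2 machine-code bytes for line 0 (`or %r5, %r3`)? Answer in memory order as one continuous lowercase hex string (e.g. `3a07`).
L0: or op=0xb:4|rd=5:3|rs=3:3|pad=0:6 ⇒ 0xbac0 ⇒ big ba c0

bac0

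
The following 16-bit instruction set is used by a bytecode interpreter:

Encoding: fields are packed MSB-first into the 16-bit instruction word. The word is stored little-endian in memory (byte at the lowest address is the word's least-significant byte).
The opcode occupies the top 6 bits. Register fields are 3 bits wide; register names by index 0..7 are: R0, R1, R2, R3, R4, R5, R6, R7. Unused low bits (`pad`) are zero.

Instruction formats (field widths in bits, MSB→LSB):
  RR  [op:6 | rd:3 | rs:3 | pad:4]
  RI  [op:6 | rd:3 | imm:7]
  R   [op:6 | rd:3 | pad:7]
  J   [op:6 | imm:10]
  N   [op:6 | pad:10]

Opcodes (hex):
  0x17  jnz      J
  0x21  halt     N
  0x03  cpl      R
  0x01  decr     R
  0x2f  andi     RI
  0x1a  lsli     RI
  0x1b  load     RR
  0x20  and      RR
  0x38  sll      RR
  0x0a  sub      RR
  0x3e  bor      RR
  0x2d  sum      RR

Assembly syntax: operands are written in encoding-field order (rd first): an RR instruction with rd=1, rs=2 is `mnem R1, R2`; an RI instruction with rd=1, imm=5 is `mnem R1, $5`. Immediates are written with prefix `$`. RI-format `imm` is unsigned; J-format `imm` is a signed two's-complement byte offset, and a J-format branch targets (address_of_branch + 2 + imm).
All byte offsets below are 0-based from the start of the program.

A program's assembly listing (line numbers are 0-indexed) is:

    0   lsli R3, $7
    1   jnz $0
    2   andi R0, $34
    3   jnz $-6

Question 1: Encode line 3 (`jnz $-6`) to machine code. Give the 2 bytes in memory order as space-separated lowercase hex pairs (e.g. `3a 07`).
line 3 (jnz): pack op=0x17:6|imm=-6:10 = 0x5ffa; little→ fa 5f

fa 5f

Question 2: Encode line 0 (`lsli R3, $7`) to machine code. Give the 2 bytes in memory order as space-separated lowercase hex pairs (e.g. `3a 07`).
line 0 (lsli): pack op=0x1a:6|rd=3:3|imm=7:7 = 0x6987; little→ 87 69

87 69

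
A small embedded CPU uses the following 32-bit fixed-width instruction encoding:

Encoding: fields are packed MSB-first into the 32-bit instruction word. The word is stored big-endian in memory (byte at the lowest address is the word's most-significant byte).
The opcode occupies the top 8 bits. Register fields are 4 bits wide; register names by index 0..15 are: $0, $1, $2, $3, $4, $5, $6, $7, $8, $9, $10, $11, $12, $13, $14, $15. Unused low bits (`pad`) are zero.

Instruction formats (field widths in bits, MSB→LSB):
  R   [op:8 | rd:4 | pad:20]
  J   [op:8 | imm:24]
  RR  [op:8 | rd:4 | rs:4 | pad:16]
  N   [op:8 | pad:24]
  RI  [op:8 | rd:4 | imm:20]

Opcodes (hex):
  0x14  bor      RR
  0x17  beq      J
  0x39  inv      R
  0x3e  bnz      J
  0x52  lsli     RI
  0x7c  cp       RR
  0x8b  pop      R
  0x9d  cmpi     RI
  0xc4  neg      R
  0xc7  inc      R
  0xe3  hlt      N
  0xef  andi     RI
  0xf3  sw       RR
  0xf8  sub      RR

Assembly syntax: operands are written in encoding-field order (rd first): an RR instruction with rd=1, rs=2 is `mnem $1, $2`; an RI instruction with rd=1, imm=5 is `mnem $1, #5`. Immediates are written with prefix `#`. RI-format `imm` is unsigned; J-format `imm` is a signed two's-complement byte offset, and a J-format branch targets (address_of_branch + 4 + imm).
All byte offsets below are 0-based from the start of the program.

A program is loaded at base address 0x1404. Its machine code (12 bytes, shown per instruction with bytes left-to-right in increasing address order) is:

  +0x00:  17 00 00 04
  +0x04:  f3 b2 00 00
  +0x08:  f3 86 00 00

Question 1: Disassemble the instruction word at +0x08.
sw $8, $6

+0x08: f3 86 00 00 ⇒ word 0xf3860000 (big)
  opcode bits[31:24]=0xf3: sw/RR
  rd@[23:20]=0x8 ⇒ $8
  rs@[19:16]=0x6 ⇒ $6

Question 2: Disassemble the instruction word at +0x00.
off 0x00: read 17 00 00 04 as big → 0x17000004
  top 8b → 0x17 → beq [J]
  [23:0] imm=4 = #4

beq #4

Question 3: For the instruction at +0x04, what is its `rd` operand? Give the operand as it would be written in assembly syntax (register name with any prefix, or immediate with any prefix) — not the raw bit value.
$11

off 0x04: read f3 b2 00 00 as big → 0xf3b20000
  opcode bits[31:24]=0xf3: sw/RR
  rd: (w>>20)&0xf=0xb → $11
  rs: (w>>16)&0xf=0x2 → $2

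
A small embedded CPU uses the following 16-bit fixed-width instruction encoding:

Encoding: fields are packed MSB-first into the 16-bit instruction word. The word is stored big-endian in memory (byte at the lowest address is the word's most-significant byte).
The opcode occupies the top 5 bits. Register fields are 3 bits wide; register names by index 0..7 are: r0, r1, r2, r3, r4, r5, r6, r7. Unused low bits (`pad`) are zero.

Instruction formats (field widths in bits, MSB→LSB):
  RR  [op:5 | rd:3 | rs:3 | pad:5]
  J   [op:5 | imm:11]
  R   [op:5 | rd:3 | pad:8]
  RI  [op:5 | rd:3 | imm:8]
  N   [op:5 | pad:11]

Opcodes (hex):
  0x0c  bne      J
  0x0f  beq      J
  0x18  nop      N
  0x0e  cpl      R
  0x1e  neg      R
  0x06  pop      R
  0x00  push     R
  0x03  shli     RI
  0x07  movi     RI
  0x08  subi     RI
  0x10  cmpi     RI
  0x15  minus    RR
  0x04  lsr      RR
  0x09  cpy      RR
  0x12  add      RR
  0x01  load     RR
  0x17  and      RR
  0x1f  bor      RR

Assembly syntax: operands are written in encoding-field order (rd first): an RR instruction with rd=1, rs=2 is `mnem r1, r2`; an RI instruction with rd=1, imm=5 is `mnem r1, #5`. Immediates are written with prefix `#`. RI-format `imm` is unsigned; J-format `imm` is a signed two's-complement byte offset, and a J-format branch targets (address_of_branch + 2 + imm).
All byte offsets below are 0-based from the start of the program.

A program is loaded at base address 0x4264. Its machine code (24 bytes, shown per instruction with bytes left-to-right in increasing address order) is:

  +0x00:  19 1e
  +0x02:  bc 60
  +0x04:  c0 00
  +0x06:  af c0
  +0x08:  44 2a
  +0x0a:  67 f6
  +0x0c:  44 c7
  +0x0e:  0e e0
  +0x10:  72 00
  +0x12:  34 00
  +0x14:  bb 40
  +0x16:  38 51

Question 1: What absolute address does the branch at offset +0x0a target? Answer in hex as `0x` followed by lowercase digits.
0x4266

[0a] 67 f6 → 0x67f6
  opcode bits[15:11]=0xc: bne/J
  imm: (w>>0)&0x7ff=0x7f6 (s11→-10) → #-10
  target = base 0x4264 + off 0x0a + 2 + imm -10 = 0x4266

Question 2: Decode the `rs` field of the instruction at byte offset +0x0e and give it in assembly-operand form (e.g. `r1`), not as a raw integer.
r7

+0x0e: 0e e0 ⇒ word 0x0ee0 (big)
  op=0x0ee0>>11=0x1 ⇒ load (RR)
  rd: (w>>8)&0x7=0x6 → r6
  rs: (w>>5)&0x7=0x7 → r7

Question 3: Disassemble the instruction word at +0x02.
and r4, r3

[02] bc 60 → 0xbc60
  opcode bits[15:11]=0x17: and/RR
  rd@[10:8]=0x4 ⇒ r4
  rs@[7:5]=0x3 ⇒ r3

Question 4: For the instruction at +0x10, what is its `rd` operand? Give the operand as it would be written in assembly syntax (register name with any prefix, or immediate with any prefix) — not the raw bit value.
r2

@+10  big-endian(72 00) = 0x7200
  op=0x7200>>11=0xe ⇒ cpl (R)
  rd: (w>>8)&0x7=0x2 → r2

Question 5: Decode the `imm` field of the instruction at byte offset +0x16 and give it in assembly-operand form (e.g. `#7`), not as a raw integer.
@+16  big-endian(38 51) = 0x3851
  top 5b → 0x7 → movi [RI]
  rd@[10:8]=0x0 ⇒ r0
  imm@[7:0]=0x51 ⇒ #81

#81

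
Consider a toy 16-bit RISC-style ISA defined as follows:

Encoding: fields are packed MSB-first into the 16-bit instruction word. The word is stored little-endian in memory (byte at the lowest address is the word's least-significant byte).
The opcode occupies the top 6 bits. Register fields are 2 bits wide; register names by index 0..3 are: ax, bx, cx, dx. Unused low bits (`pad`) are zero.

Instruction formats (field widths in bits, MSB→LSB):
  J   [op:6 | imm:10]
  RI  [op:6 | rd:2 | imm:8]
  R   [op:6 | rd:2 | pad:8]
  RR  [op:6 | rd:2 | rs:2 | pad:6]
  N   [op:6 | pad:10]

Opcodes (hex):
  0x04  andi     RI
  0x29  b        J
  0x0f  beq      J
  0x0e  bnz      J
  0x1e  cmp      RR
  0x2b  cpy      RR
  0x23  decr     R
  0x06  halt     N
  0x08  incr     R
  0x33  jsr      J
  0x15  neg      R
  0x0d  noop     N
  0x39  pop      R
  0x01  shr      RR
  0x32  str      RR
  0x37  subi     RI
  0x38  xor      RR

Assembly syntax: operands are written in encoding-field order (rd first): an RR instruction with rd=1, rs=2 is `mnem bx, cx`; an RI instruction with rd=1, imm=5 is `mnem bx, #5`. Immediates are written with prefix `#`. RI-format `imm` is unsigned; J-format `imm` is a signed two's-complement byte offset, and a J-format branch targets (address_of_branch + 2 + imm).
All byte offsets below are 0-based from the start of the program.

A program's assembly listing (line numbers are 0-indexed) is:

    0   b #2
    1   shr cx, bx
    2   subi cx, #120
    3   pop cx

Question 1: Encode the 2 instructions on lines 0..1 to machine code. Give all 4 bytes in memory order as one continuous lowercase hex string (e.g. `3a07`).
L0: b op=0x29:6|imm=2:10 ⇒ 0xa402 ⇒ little 02 a4
L1: shr op=0x1:6|rd=2:2|rs=1:2|pad=0:6 ⇒ 0x0640 ⇒ little 40 06

02a44006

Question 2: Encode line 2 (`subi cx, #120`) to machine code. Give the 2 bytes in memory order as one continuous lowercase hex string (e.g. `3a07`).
L2: subi op=0x37:6|rd=2:2|imm=120:8 ⇒ 0xde78 ⇒ little 78 de

78de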